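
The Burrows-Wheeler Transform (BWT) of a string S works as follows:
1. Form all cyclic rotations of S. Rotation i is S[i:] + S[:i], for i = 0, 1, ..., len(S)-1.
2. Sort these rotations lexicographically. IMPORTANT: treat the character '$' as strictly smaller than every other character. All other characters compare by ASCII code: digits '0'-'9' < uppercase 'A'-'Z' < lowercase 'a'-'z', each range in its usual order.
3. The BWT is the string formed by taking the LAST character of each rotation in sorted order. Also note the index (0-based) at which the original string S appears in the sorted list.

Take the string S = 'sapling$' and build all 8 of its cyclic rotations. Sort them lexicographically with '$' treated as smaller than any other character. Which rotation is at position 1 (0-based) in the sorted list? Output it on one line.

All 8 rotations (rotation i = S[i:]+S[:i]):
  rot[0] = sapling$
  rot[1] = apling$s
  rot[2] = pling$sa
  rot[3] = ling$sap
  rot[4] = ing$sapl
  rot[5] = ng$sapli
  rot[6] = g$saplin
  rot[7] = $sapling
Sorted (with $ < everything):
  sorted[0] = $sapling
  sorted[1] = apling$s
  sorted[2] = g$saplin
  sorted[3] = ing$sapl
  sorted[4] = ling$sap
  sorted[5] = ng$sapli
  sorted[6] = pling$sa
  sorted[7] = sapling$
sorted[1] = apling$s

Answer: apling$s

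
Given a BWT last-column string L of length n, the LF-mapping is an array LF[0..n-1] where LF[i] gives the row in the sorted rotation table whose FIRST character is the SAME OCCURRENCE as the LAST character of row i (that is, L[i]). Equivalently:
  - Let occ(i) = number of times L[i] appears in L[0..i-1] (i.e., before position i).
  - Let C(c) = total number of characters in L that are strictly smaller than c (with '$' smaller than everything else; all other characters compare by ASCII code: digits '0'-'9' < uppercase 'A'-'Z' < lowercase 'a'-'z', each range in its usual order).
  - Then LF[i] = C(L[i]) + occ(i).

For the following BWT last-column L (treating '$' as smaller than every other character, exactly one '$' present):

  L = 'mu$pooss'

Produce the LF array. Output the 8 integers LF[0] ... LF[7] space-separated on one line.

Char counts: '$':1, 'm':1, 'o':2, 'p':1, 's':2, 'u':1
C (first-col start): C('$')=0, C('m')=1, C('o')=2, C('p')=4, C('s')=5, C('u')=7
L[0]='m': occ=0, LF[0]=C('m')+0=1+0=1
L[1]='u': occ=0, LF[1]=C('u')+0=7+0=7
L[2]='$': occ=0, LF[2]=C('$')+0=0+0=0
L[3]='p': occ=0, LF[3]=C('p')+0=4+0=4
L[4]='o': occ=0, LF[4]=C('o')+0=2+0=2
L[5]='o': occ=1, LF[5]=C('o')+1=2+1=3
L[6]='s': occ=0, LF[6]=C('s')+0=5+0=5
L[7]='s': occ=1, LF[7]=C('s')+1=5+1=6

Answer: 1 7 0 4 2 3 5 6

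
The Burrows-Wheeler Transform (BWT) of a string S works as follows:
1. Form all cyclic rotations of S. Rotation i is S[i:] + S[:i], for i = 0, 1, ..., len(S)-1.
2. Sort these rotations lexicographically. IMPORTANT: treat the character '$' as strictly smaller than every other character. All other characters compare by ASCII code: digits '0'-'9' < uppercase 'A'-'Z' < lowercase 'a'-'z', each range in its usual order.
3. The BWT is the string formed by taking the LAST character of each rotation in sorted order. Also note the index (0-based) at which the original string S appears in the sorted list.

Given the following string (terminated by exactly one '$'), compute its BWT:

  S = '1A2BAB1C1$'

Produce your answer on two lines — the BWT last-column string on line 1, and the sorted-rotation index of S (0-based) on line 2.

Answer: 1C$BA1BA21
2

Derivation:
All 10 rotations (rotation i = S[i:]+S[:i]):
  rot[0] = 1A2BAB1C1$
  rot[1] = A2BAB1C1$1
  rot[2] = 2BAB1C1$1A
  rot[3] = BAB1C1$1A2
  rot[4] = AB1C1$1A2B
  rot[5] = B1C1$1A2BA
  rot[6] = 1C1$1A2BAB
  rot[7] = C1$1A2BAB1
  rot[8] = 1$1A2BAB1C
  rot[9] = $1A2BAB1C1
Sorted (with $ < everything):
  sorted[0] = $1A2BAB1C1  (last char: '1')
  sorted[1] = 1$1A2BAB1C  (last char: 'C')
  sorted[2] = 1A2BAB1C1$  (last char: '$')
  sorted[3] = 1C1$1A2BAB  (last char: 'B')
  sorted[4] = 2BAB1C1$1A  (last char: 'A')
  sorted[5] = A2BAB1C1$1  (last char: '1')
  sorted[6] = AB1C1$1A2B  (last char: 'B')
  sorted[7] = B1C1$1A2BA  (last char: 'A')
  sorted[8] = BAB1C1$1A2  (last char: '2')
  sorted[9] = C1$1A2BAB1  (last char: '1')
Last column: 1C$BA1BA21
Original string S is at sorted index 2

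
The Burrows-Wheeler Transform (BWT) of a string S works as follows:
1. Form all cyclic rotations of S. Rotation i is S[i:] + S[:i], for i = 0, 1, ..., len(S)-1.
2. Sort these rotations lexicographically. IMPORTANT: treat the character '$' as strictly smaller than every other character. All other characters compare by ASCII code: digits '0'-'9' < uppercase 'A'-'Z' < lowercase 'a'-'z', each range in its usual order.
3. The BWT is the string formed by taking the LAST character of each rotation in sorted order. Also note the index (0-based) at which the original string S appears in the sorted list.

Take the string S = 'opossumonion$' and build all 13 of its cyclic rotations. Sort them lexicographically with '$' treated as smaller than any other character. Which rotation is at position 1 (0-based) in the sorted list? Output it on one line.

Answer: ion$opossumon

Derivation:
All 13 rotations (rotation i = S[i:]+S[:i]):
  rot[0] = opossumonion$
  rot[1] = possumonion$o
  rot[2] = ossumonion$op
  rot[3] = ssumonion$opo
  rot[4] = sumonion$opos
  rot[5] = umonion$oposs
  rot[6] = monion$opossu
  rot[7] = onion$opossum
  rot[8] = nion$opossumo
  rot[9] = ion$opossumon
  rot[10] = on$opossumoni
  rot[11] = n$opossumonio
  rot[12] = $opossumonion
Sorted (with $ < everything):
  sorted[0] = $opossumonion
  sorted[1] = ion$opossumon
  sorted[2] = monion$opossu
  sorted[3] = n$opossumonio
  sorted[4] = nion$opossumo
  sorted[5] = on$opossumoni
  sorted[6] = onion$opossum
  sorted[7] = opossumonion$
  sorted[8] = ossumonion$op
  sorted[9] = possumonion$o
  sorted[10] = ssumonion$opo
  sorted[11] = sumonion$opos
  sorted[12] = umonion$oposs
sorted[1] = ion$opossumon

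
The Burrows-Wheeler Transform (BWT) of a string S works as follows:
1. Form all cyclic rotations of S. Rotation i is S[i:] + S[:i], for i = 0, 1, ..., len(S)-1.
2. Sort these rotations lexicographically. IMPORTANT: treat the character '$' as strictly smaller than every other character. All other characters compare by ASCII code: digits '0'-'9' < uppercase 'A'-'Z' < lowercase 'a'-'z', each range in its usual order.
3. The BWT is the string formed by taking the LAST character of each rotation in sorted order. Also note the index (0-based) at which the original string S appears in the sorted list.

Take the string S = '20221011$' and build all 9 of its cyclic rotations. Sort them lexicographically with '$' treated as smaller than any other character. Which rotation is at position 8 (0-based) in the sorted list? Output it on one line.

All 9 rotations (rotation i = S[i:]+S[:i]):
  rot[0] = 20221011$
  rot[1] = 0221011$2
  rot[2] = 221011$20
  rot[3] = 21011$202
  rot[4] = 1011$2022
  rot[5] = 011$20221
  rot[6] = 11$202210
  rot[7] = 1$2022101
  rot[8] = $20221011
Sorted (with $ < everything):
  sorted[0] = $20221011
  sorted[1] = 011$20221
  sorted[2] = 0221011$2
  sorted[3] = 1$2022101
  sorted[4] = 1011$2022
  sorted[5] = 11$202210
  sorted[6] = 20221011$
  sorted[7] = 21011$202
  sorted[8] = 221011$20
sorted[8] = 221011$20

Answer: 221011$20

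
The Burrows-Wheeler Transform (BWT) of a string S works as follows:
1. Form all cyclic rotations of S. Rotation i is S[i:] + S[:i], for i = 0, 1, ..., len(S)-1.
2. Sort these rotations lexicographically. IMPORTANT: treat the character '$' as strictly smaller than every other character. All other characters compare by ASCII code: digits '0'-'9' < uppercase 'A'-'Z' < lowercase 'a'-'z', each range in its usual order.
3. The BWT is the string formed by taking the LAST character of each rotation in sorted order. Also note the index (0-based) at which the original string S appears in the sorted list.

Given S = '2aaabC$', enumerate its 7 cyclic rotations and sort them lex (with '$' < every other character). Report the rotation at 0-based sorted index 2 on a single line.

Answer: C$2aaab

Derivation:
All 7 rotations (rotation i = S[i:]+S[:i]):
  rot[0] = 2aaabC$
  rot[1] = aaabC$2
  rot[2] = aabC$2a
  rot[3] = abC$2aa
  rot[4] = bC$2aaa
  rot[5] = C$2aaab
  rot[6] = $2aaabC
Sorted (with $ < everything):
  sorted[0] = $2aaabC
  sorted[1] = 2aaabC$
  sorted[2] = C$2aaab
  sorted[3] = aaabC$2
  sorted[4] = aabC$2a
  sorted[5] = abC$2aa
  sorted[6] = bC$2aaa
sorted[2] = C$2aaab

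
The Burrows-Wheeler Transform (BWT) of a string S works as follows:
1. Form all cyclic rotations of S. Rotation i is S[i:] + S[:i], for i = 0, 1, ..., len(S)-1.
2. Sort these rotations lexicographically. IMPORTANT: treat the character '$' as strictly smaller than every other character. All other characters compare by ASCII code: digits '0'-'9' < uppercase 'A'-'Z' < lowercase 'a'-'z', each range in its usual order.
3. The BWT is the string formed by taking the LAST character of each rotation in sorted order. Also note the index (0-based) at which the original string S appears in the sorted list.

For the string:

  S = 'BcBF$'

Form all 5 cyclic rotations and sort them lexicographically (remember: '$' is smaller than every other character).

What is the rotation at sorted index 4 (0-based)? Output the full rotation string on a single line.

Answer: cBF$B

Derivation:
All 5 rotations (rotation i = S[i:]+S[:i]):
  rot[0] = BcBF$
  rot[1] = cBF$B
  rot[2] = BF$Bc
  rot[3] = F$BcB
  rot[4] = $BcBF
Sorted (with $ < everything):
  sorted[0] = $BcBF
  sorted[1] = BF$Bc
  sorted[2] = BcBF$
  sorted[3] = F$BcB
  sorted[4] = cBF$B
sorted[4] = cBF$B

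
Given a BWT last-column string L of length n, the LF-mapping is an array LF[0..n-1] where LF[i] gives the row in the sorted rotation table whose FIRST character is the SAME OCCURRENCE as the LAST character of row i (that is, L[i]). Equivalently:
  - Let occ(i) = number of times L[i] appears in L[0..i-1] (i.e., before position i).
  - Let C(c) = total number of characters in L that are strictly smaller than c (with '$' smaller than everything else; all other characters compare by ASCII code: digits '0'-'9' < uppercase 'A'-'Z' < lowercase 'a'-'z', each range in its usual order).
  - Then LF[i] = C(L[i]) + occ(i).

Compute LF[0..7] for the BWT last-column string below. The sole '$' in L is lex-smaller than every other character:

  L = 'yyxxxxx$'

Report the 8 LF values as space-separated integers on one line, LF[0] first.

Answer: 6 7 1 2 3 4 5 0

Derivation:
Char counts: '$':1, 'x':5, 'y':2
C (first-col start): C('$')=0, C('x')=1, C('y')=6
L[0]='y': occ=0, LF[0]=C('y')+0=6+0=6
L[1]='y': occ=1, LF[1]=C('y')+1=6+1=7
L[2]='x': occ=0, LF[2]=C('x')+0=1+0=1
L[3]='x': occ=1, LF[3]=C('x')+1=1+1=2
L[4]='x': occ=2, LF[4]=C('x')+2=1+2=3
L[5]='x': occ=3, LF[5]=C('x')+3=1+3=4
L[6]='x': occ=4, LF[6]=C('x')+4=1+4=5
L[7]='$': occ=0, LF[7]=C('$')+0=0+0=0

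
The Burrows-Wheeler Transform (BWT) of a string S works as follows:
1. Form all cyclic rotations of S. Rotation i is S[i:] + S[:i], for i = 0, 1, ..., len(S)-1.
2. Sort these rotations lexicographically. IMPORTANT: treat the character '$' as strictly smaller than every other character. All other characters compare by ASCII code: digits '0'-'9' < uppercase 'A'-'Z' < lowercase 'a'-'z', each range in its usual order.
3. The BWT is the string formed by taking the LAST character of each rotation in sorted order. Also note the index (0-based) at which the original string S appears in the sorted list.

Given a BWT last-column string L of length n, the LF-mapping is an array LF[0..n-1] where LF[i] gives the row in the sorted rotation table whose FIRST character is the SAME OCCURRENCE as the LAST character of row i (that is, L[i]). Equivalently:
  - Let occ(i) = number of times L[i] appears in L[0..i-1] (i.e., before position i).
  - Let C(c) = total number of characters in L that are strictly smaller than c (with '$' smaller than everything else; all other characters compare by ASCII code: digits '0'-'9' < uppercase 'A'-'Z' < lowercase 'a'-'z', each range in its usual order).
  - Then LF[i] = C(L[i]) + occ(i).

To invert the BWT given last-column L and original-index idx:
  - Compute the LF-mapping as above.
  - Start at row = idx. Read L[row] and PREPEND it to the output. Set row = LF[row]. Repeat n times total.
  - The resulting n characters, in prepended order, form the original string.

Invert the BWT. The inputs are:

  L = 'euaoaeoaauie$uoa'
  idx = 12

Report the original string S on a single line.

LF mapping: 6 13 1 10 2 7 11 3 4 14 9 8 0 15 12 5
Walk LF starting at row 12, prepending L[row]:
  step 1: row=12, L[12]='$', prepend. Next row=LF[12]=0
  step 2: row=0, L[0]='e', prepend. Next row=LF[0]=6
  step 3: row=6, L[6]='o', prepend. Next row=LF[6]=11
  step 4: row=11, L[11]='e', prepend. Next row=LF[11]=8
  step 5: row=8, L[8]='a', prepend. Next row=LF[8]=4
  step 6: row=4, L[4]='a', prepend. Next row=LF[4]=2
  step 7: row=2, L[2]='a', prepend. Next row=LF[2]=1
  step 8: row=1, L[1]='u', prepend. Next row=LF[1]=13
  step 9: row=13, L[13]='u', prepend. Next row=LF[13]=15
  step 10: row=15, L[15]='a', prepend. Next row=LF[15]=5
  step 11: row=5, L[5]='e', prepend. Next row=LF[5]=7
  step 12: row=7, L[7]='a', prepend. Next row=LF[7]=3
  step 13: row=3, L[3]='o', prepend. Next row=LF[3]=10
  step 14: row=10, L[10]='i', prepend. Next row=LF[10]=9
  step 15: row=9, L[9]='u', prepend. Next row=LF[9]=14
  step 16: row=14, L[14]='o', prepend. Next row=LF[14]=12
Reversed output: ouioaeauuaaaeoe$

Answer: ouioaeauuaaaeoe$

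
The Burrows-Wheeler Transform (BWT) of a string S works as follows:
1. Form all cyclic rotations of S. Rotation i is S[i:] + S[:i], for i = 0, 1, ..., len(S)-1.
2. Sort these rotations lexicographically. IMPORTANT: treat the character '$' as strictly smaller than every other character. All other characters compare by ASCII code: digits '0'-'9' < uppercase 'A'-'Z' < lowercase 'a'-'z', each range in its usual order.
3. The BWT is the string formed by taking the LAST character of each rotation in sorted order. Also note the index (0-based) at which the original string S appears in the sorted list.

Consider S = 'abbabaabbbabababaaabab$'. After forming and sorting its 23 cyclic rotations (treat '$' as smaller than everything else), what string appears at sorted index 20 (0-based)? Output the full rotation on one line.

All 23 rotations (rotation i = S[i:]+S[:i]):
  rot[0] = abbabaabbbabababaaabab$
  rot[1] = bbabaabbbabababaaabab$a
  rot[2] = babaabbbabababaaabab$ab
  rot[3] = abaabbbabababaaabab$abb
  rot[4] = baabbbabababaaabab$abba
  rot[5] = aabbbabababaaabab$abbab
  rot[6] = abbbabababaaabab$abbaba
  rot[7] = bbbabababaaabab$abbabaa
  rot[8] = bbabababaaabab$abbabaab
  rot[9] = babababaaabab$abbabaabb
  rot[10] = abababaaabab$abbabaabbb
  rot[11] = bababaaabab$abbabaabbba
  rot[12] = ababaaabab$abbabaabbbab
  rot[13] = babaaabab$abbabaabbbaba
  rot[14] = abaaabab$abbabaabbbabab
  rot[15] = baaabab$abbabaabbbababa
  rot[16] = aaabab$abbabaabbbababab
  rot[17] = aabab$abbabaabbbabababa
  rot[18] = abab$abbabaabbbabababaa
  rot[19] = bab$abbabaabbbabababaaa
  rot[20] = ab$abbabaabbbabababaaab
  rot[21] = b$abbabaabbbabababaaaba
  rot[22] = $abbabaabbbabababaaabab
Sorted (with $ < everything):
  sorted[0] = $abbabaabbbabababaaabab
  sorted[1] = aaabab$abbabaabbbababab
  sorted[2] = aabab$abbabaabbbabababa
  sorted[3] = aabbbabababaaabab$abbab
  sorted[4] = ab$abbabaabbbabababaaab
  sorted[5] = abaaabab$abbabaabbbabab
  sorted[6] = abaabbbabababaaabab$abb
  sorted[7] = abab$abbabaabbbabababaa
  sorted[8] = ababaaabab$abbabaabbbab
  sorted[9] = abababaaabab$abbabaabbb
  sorted[10] = abbabaabbbabababaaabab$
  sorted[11] = abbbabababaaabab$abbaba
  sorted[12] = b$abbabaabbbabababaaaba
  sorted[13] = baaabab$abbabaabbbababa
  sorted[14] = baabbbabababaaabab$abba
  sorted[15] = bab$abbabaabbbabababaaa
  sorted[16] = babaaabab$abbabaabbbaba
  sorted[17] = babaabbbabababaaabab$ab
  sorted[18] = bababaaabab$abbabaabbba
  sorted[19] = babababaaabab$abbabaabb
  sorted[20] = bbabaabbbabababaaabab$a
  sorted[21] = bbabababaaabab$abbabaab
  sorted[22] = bbbabababaaabab$abbabaa
sorted[20] = bbabaabbbabababaaabab$a

Answer: bbabaabbbabababaaabab$a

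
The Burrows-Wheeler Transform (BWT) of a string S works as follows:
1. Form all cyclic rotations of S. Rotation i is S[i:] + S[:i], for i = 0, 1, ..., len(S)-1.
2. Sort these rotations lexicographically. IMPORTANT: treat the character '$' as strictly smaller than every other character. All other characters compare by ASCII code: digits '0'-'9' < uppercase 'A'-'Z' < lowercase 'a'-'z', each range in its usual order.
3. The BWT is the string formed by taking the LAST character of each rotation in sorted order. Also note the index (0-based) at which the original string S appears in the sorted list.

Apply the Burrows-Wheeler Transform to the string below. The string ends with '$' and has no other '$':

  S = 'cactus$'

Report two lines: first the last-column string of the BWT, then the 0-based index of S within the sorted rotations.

All 7 rotations (rotation i = S[i:]+S[:i]):
  rot[0] = cactus$
  rot[1] = actus$c
  rot[2] = ctus$ca
  rot[3] = tus$cac
  rot[4] = us$cact
  rot[5] = s$cactu
  rot[6] = $cactus
Sorted (with $ < everything):
  sorted[0] = $cactus  (last char: 's')
  sorted[1] = actus$c  (last char: 'c')
  sorted[2] = cactus$  (last char: '$')
  sorted[3] = ctus$ca  (last char: 'a')
  sorted[4] = s$cactu  (last char: 'u')
  sorted[5] = tus$cac  (last char: 'c')
  sorted[6] = us$cact  (last char: 't')
Last column: sc$auct
Original string S is at sorted index 2

Answer: sc$auct
2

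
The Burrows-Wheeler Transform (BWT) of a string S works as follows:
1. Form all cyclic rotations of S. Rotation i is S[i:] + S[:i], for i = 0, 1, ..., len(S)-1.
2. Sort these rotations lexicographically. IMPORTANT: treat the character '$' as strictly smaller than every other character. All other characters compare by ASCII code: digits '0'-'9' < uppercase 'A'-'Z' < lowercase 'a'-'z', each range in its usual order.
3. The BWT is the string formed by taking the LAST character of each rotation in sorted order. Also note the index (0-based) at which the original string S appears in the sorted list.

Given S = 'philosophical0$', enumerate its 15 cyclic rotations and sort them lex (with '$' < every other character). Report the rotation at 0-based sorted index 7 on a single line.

Answer: ilosophical0$ph

Derivation:
All 15 rotations (rotation i = S[i:]+S[:i]):
  rot[0] = philosophical0$
  rot[1] = hilosophical0$p
  rot[2] = ilosophical0$ph
  rot[3] = losophical0$phi
  rot[4] = osophical0$phil
  rot[5] = sophical0$philo
  rot[6] = ophical0$philos
  rot[7] = phical0$philoso
  rot[8] = hical0$philosop
  rot[9] = ical0$philosoph
  rot[10] = cal0$philosophi
  rot[11] = al0$philosophic
  rot[12] = l0$philosophica
  rot[13] = 0$philosophical
  rot[14] = $philosophical0
Sorted (with $ < everything):
  sorted[0] = $philosophical0
  sorted[1] = 0$philosophical
  sorted[2] = al0$philosophic
  sorted[3] = cal0$philosophi
  sorted[4] = hical0$philosop
  sorted[5] = hilosophical0$p
  sorted[6] = ical0$philosoph
  sorted[7] = ilosophical0$ph
  sorted[8] = l0$philosophica
  sorted[9] = losophical0$phi
  sorted[10] = ophical0$philos
  sorted[11] = osophical0$phil
  sorted[12] = phical0$philoso
  sorted[13] = philosophical0$
  sorted[14] = sophical0$philo
sorted[7] = ilosophical0$ph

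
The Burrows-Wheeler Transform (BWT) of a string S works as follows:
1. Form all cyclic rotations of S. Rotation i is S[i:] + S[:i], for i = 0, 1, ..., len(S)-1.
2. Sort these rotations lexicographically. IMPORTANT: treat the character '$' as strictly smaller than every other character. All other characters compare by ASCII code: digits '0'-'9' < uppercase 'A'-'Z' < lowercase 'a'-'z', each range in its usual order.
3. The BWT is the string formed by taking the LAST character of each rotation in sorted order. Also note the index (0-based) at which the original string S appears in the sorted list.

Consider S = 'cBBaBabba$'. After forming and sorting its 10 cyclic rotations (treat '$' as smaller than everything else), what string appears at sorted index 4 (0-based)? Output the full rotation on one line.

All 10 rotations (rotation i = S[i:]+S[:i]):
  rot[0] = cBBaBabba$
  rot[1] = BBaBabba$c
  rot[2] = BaBabba$cB
  rot[3] = aBabba$cBB
  rot[4] = Babba$cBBa
  rot[5] = abba$cBBaB
  rot[6] = bba$cBBaBa
  rot[7] = ba$cBBaBab
  rot[8] = a$cBBaBabb
  rot[9] = $cBBaBabba
Sorted (with $ < everything):
  sorted[0] = $cBBaBabba
  sorted[1] = BBaBabba$c
  sorted[2] = BaBabba$cB
  sorted[3] = Babba$cBBa
  sorted[4] = a$cBBaBabb
  sorted[5] = aBabba$cBB
  sorted[6] = abba$cBBaB
  sorted[7] = ba$cBBaBab
  sorted[8] = bba$cBBaBa
  sorted[9] = cBBaBabba$
sorted[4] = a$cBBaBabb

Answer: a$cBBaBabb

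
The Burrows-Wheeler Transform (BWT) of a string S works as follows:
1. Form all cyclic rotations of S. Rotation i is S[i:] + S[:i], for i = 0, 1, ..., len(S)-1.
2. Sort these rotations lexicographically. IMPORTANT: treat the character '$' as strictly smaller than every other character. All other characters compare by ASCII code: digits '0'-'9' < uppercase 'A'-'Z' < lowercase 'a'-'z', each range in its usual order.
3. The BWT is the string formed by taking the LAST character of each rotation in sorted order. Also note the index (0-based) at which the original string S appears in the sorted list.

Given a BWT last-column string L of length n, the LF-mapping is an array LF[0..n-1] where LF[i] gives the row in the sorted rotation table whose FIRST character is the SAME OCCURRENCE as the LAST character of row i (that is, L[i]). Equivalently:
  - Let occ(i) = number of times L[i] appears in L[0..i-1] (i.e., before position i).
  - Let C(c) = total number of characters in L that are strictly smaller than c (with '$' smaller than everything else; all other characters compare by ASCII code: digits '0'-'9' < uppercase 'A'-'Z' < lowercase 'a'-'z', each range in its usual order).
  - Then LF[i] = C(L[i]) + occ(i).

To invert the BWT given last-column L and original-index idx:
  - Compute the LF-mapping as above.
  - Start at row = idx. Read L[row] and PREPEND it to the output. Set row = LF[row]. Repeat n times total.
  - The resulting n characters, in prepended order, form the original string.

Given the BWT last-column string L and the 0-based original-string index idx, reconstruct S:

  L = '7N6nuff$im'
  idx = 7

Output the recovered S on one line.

Answer: muffinN67$

Derivation:
LF mapping: 2 3 1 8 9 4 5 0 6 7
Walk LF starting at row 7, prepending L[row]:
  step 1: row=7, L[7]='$', prepend. Next row=LF[7]=0
  step 2: row=0, L[0]='7', prepend. Next row=LF[0]=2
  step 3: row=2, L[2]='6', prepend. Next row=LF[2]=1
  step 4: row=1, L[1]='N', prepend. Next row=LF[1]=3
  step 5: row=3, L[3]='n', prepend. Next row=LF[3]=8
  step 6: row=8, L[8]='i', prepend. Next row=LF[8]=6
  step 7: row=6, L[6]='f', prepend. Next row=LF[6]=5
  step 8: row=5, L[5]='f', prepend. Next row=LF[5]=4
  step 9: row=4, L[4]='u', prepend. Next row=LF[4]=9
  step 10: row=9, L[9]='m', prepend. Next row=LF[9]=7
Reversed output: muffinN67$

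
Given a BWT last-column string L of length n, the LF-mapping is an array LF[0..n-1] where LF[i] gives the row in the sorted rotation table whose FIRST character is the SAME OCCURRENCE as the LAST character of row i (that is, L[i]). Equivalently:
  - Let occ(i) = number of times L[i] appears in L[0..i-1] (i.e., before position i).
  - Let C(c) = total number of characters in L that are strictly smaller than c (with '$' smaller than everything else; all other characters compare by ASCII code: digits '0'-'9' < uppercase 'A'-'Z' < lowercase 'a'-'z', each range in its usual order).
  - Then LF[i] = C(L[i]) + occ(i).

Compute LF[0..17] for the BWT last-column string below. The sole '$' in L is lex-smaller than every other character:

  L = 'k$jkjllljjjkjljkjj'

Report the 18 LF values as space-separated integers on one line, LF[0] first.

Char counts: '$':1, 'j':9, 'k':4, 'l':4
C (first-col start): C('$')=0, C('j')=1, C('k')=10, C('l')=14
L[0]='k': occ=0, LF[0]=C('k')+0=10+0=10
L[1]='$': occ=0, LF[1]=C('$')+0=0+0=0
L[2]='j': occ=0, LF[2]=C('j')+0=1+0=1
L[3]='k': occ=1, LF[3]=C('k')+1=10+1=11
L[4]='j': occ=1, LF[4]=C('j')+1=1+1=2
L[5]='l': occ=0, LF[5]=C('l')+0=14+0=14
L[6]='l': occ=1, LF[6]=C('l')+1=14+1=15
L[7]='l': occ=2, LF[7]=C('l')+2=14+2=16
L[8]='j': occ=2, LF[8]=C('j')+2=1+2=3
L[9]='j': occ=3, LF[9]=C('j')+3=1+3=4
L[10]='j': occ=4, LF[10]=C('j')+4=1+4=5
L[11]='k': occ=2, LF[11]=C('k')+2=10+2=12
L[12]='j': occ=5, LF[12]=C('j')+5=1+5=6
L[13]='l': occ=3, LF[13]=C('l')+3=14+3=17
L[14]='j': occ=6, LF[14]=C('j')+6=1+6=7
L[15]='k': occ=3, LF[15]=C('k')+3=10+3=13
L[16]='j': occ=7, LF[16]=C('j')+7=1+7=8
L[17]='j': occ=8, LF[17]=C('j')+8=1+8=9

Answer: 10 0 1 11 2 14 15 16 3 4 5 12 6 17 7 13 8 9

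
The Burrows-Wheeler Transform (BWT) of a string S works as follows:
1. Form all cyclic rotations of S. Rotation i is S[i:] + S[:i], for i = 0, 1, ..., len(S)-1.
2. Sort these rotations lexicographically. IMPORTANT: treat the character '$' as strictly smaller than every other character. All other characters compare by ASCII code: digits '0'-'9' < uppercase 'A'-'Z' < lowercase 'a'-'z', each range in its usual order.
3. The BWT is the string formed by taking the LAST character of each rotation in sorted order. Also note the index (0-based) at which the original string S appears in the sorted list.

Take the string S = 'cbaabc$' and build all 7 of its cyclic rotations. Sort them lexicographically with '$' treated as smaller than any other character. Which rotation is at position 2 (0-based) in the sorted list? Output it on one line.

Answer: abc$cba

Derivation:
All 7 rotations (rotation i = S[i:]+S[:i]):
  rot[0] = cbaabc$
  rot[1] = baabc$c
  rot[2] = aabc$cb
  rot[3] = abc$cba
  rot[4] = bc$cbaa
  rot[5] = c$cbaab
  rot[6] = $cbaabc
Sorted (with $ < everything):
  sorted[0] = $cbaabc
  sorted[1] = aabc$cb
  sorted[2] = abc$cba
  sorted[3] = baabc$c
  sorted[4] = bc$cbaa
  sorted[5] = c$cbaab
  sorted[6] = cbaabc$
sorted[2] = abc$cba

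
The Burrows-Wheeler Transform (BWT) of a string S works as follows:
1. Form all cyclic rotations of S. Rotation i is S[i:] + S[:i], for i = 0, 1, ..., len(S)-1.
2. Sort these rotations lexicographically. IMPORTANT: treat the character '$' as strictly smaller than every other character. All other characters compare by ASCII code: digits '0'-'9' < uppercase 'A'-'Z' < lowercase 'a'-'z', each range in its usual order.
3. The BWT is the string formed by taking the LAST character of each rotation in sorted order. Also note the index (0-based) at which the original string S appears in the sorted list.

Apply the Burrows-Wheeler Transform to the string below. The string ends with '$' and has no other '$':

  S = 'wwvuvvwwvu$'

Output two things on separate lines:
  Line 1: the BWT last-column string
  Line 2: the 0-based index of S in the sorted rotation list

All 11 rotations (rotation i = S[i:]+S[:i]):
  rot[0] = wwvuvvwwvu$
  rot[1] = wvuvvwwvu$w
  rot[2] = vuvvwwvu$ww
  rot[3] = uvvwwvu$wwv
  rot[4] = vvwwvu$wwvu
  rot[5] = vwwvu$wwvuv
  rot[6] = wwvu$wwvuvv
  rot[7] = wvu$wwvuvvw
  rot[8] = vu$wwvuvvww
  rot[9] = u$wwvuvvwwv
  rot[10] = $wwvuvvwwvu
Sorted (with $ < everything):
  sorted[0] = $wwvuvvwwvu  (last char: 'u')
  sorted[1] = u$wwvuvvwwv  (last char: 'v')
  sorted[2] = uvvwwvu$wwv  (last char: 'v')
  sorted[3] = vu$wwvuvvww  (last char: 'w')
  sorted[4] = vuvvwwvu$ww  (last char: 'w')
  sorted[5] = vvwwvu$wwvu  (last char: 'u')
  sorted[6] = vwwvu$wwvuv  (last char: 'v')
  sorted[7] = wvu$wwvuvvw  (last char: 'w')
  sorted[8] = wvuvvwwvu$w  (last char: 'w')
  sorted[9] = wwvu$wwvuvv  (last char: 'v')
  sorted[10] = wwvuvvwwvu$  (last char: '$')
Last column: uvvwwuvwwv$
Original string S is at sorted index 10

Answer: uvvwwuvwwv$
10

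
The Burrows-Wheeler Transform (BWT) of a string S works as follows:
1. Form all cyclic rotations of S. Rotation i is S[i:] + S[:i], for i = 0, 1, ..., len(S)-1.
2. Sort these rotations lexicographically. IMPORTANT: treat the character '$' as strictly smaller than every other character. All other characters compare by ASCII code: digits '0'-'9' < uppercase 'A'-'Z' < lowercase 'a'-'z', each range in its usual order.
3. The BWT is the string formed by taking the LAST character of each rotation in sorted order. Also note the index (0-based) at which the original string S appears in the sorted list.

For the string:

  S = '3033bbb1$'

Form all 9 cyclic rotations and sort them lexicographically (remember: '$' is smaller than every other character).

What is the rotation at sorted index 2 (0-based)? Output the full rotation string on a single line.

All 9 rotations (rotation i = S[i:]+S[:i]):
  rot[0] = 3033bbb1$
  rot[1] = 033bbb1$3
  rot[2] = 33bbb1$30
  rot[3] = 3bbb1$303
  rot[4] = bbb1$3033
  rot[5] = bb1$3033b
  rot[6] = b1$3033bb
  rot[7] = 1$3033bbb
  rot[8] = $3033bbb1
Sorted (with $ < everything):
  sorted[0] = $3033bbb1
  sorted[1] = 033bbb1$3
  sorted[2] = 1$3033bbb
  sorted[3] = 3033bbb1$
  sorted[4] = 33bbb1$30
  sorted[5] = 3bbb1$303
  sorted[6] = b1$3033bb
  sorted[7] = bb1$3033b
  sorted[8] = bbb1$3033
sorted[2] = 1$3033bbb

Answer: 1$3033bbb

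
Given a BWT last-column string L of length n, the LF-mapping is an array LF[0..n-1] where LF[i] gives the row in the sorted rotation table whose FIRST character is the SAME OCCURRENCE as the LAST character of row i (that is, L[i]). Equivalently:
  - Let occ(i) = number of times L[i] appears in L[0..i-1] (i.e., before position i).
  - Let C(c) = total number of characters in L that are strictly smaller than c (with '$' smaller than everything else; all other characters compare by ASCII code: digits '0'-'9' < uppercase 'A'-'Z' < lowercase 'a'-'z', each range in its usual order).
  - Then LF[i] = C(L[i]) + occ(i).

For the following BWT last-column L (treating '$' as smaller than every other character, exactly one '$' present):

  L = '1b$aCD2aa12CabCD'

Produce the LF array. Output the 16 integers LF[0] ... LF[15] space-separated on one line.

Char counts: '$':1, '1':2, '2':2, 'C':3, 'D':2, 'a':4, 'b':2
C (first-col start): C('$')=0, C('1')=1, C('2')=3, C('C')=5, C('D')=8, C('a')=10, C('b')=14
L[0]='1': occ=0, LF[0]=C('1')+0=1+0=1
L[1]='b': occ=0, LF[1]=C('b')+0=14+0=14
L[2]='$': occ=0, LF[2]=C('$')+0=0+0=0
L[3]='a': occ=0, LF[3]=C('a')+0=10+0=10
L[4]='C': occ=0, LF[4]=C('C')+0=5+0=5
L[5]='D': occ=0, LF[5]=C('D')+0=8+0=8
L[6]='2': occ=0, LF[6]=C('2')+0=3+0=3
L[7]='a': occ=1, LF[7]=C('a')+1=10+1=11
L[8]='a': occ=2, LF[8]=C('a')+2=10+2=12
L[9]='1': occ=1, LF[9]=C('1')+1=1+1=2
L[10]='2': occ=1, LF[10]=C('2')+1=3+1=4
L[11]='C': occ=1, LF[11]=C('C')+1=5+1=6
L[12]='a': occ=3, LF[12]=C('a')+3=10+3=13
L[13]='b': occ=1, LF[13]=C('b')+1=14+1=15
L[14]='C': occ=2, LF[14]=C('C')+2=5+2=7
L[15]='D': occ=1, LF[15]=C('D')+1=8+1=9

Answer: 1 14 0 10 5 8 3 11 12 2 4 6 13 15 7 9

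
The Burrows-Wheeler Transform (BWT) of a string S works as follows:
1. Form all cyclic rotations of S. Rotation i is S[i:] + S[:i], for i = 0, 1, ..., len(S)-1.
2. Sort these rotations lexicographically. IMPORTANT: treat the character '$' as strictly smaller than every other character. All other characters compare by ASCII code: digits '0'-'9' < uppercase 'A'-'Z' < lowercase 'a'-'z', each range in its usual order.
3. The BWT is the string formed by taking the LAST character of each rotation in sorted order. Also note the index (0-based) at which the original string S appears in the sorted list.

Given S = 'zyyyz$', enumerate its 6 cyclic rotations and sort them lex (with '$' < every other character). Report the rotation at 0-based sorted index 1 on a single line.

Answer: yyyz$z

Derivation:
All 6 rotations (rotation i = S[i:]+S[:i]):
  rot[0] = zyyyz$
  rot[1] = yyyz$z
  rot[2] = yyz$zy
  rot[3] = yz$zyy
  rot[4] = z$zyyy
  rot[5] = $zyyyz
Sorted (with $ < everything):
  sorted[0] = $zyyyz
  sorted[1] = yyyz$z
  sorted[2] = yyz$zy
  sorted[3] = yz$zyy
  sorted[4] = z$zyyy
  sorted[5] = zyyyz$
sorted[1] = yyyz$z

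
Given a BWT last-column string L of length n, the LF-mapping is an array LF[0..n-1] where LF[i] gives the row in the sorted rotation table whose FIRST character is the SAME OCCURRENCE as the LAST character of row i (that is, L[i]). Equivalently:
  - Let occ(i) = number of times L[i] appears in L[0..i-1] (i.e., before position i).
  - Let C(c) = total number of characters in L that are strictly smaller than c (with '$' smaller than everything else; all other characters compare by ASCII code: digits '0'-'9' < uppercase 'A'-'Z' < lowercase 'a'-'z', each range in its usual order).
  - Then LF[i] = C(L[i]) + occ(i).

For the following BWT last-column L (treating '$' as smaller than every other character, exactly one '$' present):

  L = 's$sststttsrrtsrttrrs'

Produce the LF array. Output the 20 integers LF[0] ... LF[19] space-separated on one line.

Answer: 6 0 7 8 13 9 14 15 16 10 1 2 17 11 3 18 19 4 5 12

Derivation:
Char counts: '$':1, 'r':5, 's':7, 't':7
C (first-col start): C('$')=0, C('r')=1, C('s')=6, C('t')=13
L[0]='s': occ=0, LF[0]=C('s')+0=6+0=6
L[1]='$': occ=0, LF[1]=C('$')+0=0+0=0
L[2]='s': occ=1, LF[2]=C('s')+1=6+1=7
L[3]='s': occ=2, LF[3]=C('s')+2=6+2=8
L[4]='t': occ=0, LF[4]=C('t')+0=13+0=13
L[5]='s': occ=3, LF[5]=C('s')+3=6+3=9
L[6]='t': occ=1, LF[6]=C('t')+1=13+1=14
L[7]='t': occ=2, LF[7]=C('t')+2=13+2=15
L[8]='t': occ=3, LF[8]=C('t')+3=13+3=16
L[9]='s': occ=4, LF[9]=C('s')+4=6+4=10
L[10]='r': occ=0, LF[10]=C('r')+0=1+0=1
L[11]='r': occ=1, LF[11]=C('r')+1=1+1=2
L[12]='t': occ=4, LF[12]=C('t')+4=13+4=17
L[13]='s': occ=5, LF[13]=C('s')+5=6+5=11
L[14]='r': occ=2, LF[14]=C('r')+2=1+2=3
L[15]='t': occ=5, LF[15]=C('t')+5=13+5=18
L[16]='t': occ=6, LF[16]=C('t')+6=13+6=19
L[17]='r': occ=3, LF[17]=C('r')+3=1+3=4
L[18]='r': occ=4, LF[18]=C('r')+4=1+4=5
L[19]='s': occ=6, LF[19]=C('s')+6=6+6=12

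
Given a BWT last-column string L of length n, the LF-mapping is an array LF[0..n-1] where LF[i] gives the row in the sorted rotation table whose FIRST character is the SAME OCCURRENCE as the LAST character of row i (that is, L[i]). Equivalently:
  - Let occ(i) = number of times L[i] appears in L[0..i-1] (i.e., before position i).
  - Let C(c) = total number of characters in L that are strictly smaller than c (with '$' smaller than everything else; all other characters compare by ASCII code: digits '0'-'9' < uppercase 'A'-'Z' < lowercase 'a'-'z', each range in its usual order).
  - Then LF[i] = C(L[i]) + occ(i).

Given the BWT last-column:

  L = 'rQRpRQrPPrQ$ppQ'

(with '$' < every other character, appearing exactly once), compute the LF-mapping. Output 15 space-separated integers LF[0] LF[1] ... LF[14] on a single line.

Char counts: '$':1, 'P':2, 'Q':4, 'R':2, 'p':3, 'r':3
C (first-col start): C('$')=0, C('P')=1, C('Q')=3, C('R')=7, C('p')=9, C('r')=12
L[0]='r': occ=0, LF[0]=C('r')+0=12+0=12
L[1]='Q': occ=0, LF[1]=C('Q')+0=3+0=3
L[2]='R': occ=0, LF[2]=C('R')+0=7+0=7
L[3]='p': occ=0, LF[3]=C('p')+0=9+0=9
L[4]='R': occ=1, LF[4]=C('R')+1=7+1=8
L[5]='Q': occ=1, LF[5]=C('Q')+1=3+1=4
L[6]='r': occ=1, LF[6]=C('r')+1=12+1=13
L[7]='P': occ=0, LF[7]=C('P')+0=1+0=1
L[8]='P': occ=1, LF[8]=C('P')+1=1+1=2
L[9]='r': occ=2, LF[9]=C('r')+2=12+2=14
L[10]='Q': occ=2, LF[10]=C('Q')+2=3+2=5
L[11]='$': occ=0, LF[11]=C('$')+0=0+0=0
L[12]='p': occ=1, LF[12]=C('p')+1=9+1=10
L[13]='p': occ=2, LF[13]=C('p')+2=9+2=11
L[14]='Q': occ=3, LF[14]=C('Q')+3=3+3=6

Answer: 12 3 7 9 8 4 13 1 2 14 5 0 10 11 6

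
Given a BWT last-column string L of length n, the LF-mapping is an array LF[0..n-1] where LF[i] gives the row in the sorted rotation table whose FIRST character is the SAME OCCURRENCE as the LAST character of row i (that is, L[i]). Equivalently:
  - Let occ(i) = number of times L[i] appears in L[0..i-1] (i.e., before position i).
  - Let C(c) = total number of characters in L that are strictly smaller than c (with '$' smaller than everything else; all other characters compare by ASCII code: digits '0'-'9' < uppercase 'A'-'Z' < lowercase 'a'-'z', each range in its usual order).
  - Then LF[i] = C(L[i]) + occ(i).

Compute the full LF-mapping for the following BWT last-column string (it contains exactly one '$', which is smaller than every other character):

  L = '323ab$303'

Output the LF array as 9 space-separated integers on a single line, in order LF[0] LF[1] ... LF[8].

Answer: 3 2 4 7 8 0 5 1 6

Derivation:
Char counts: '$':1, '0':1, '2':1, '3':4, 'a':1, 'b':1
C (first-col start): C('$')=0, C('0')=1, C('2')=2, C('3')=3, C('a')=7, C('b')=8
L[0]='3': occ=0, LF[0]=C('3')+0=3+0=3
L[1]='2': occ=0, LF[1]=C('2')+0=2+0=2
L[2]='3': occ=1, LF[2]=C('3')+1=3+1=4
L[3]='a': occ=0, LF[3]=C('a')+0=7+0=7
L[4]='b': occ=0, LF[4]=C('b')+0=8+0=8
L[5]='$': occ=0, LF[5]=C('$')+0=0+0=0
L[6]='3': occ=2, LF[6]=C('3')+2=3+2=5
L[7]='0': occ=0, LF[7]=C('0')+0=1+0=1
L[8]='3': occ=3, LF[8]=C('3')+3=3+3=6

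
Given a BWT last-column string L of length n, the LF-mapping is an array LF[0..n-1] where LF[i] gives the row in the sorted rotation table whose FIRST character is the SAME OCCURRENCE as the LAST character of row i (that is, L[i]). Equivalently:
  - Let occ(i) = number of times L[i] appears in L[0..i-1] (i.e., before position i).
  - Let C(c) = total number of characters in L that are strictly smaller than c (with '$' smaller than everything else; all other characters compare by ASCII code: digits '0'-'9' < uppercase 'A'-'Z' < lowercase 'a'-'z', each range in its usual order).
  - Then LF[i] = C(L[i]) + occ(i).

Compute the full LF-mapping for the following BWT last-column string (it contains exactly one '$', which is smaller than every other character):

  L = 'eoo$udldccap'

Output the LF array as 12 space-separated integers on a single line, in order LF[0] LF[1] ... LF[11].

Answer: 6 8 9 0 11 4 7 5 2 3 1 10

Derivation:
Char counts: '$':1, 'a':1, 'c':2, 'd':2, 'e':1, 'l':1, 'o':2, 'p':1, 'u':1
C (first-col start): C('$')=0, C('a')=1, C('c')=2, C('d')=4, C('e')=6, C('l')=7, C('o')=8, C('p')=10, C('u')=11
L[0]='e': occ=0, LF[0]=C('e')+0=6+0=6
L[1]='o': occ=0, LF[1]=C('o')+0=8+0=8
L[2]='o': occ=1, LF[2]=C('o')+1=8+1=9
L[3]='$': occ=0, LF[3]=C('$')+0=0+0=0
L[4]='u': occ=0, LF[4]=C('u')+0=11+0=11
L[5]='d': occ=0, LF[5]=C('d')+0=4+0=4
L[6]='l': occ=0, LF[6]=C('l')+0=7+0=7
L[7]='d': occ=1, LF[7]=C('d')+1=4+1=5
L[8]='c': occ=0, LF[8]=C('c')+0=2+0=2
L[9]='c': occ=1, LF[9]=C('c')+1=2+1=3
L[10]='a': occ=0, LF[10]=C('a')+0=1+0=1
L[11]='p': occ=0, LF[11]=C('p')+0=10+0=10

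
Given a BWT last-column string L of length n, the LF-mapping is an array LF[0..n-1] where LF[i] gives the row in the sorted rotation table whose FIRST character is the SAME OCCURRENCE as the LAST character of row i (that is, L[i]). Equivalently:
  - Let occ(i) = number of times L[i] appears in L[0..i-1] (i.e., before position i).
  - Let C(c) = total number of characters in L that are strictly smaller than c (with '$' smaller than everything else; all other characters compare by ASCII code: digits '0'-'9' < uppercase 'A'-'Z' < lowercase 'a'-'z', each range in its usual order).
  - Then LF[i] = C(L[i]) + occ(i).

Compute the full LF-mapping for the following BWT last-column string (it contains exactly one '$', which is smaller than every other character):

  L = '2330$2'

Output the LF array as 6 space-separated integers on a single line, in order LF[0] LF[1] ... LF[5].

Char counts: '$':1, '0':1, '2':2, '3':2
C (first-col start): C('$')=0, C('0')=1, C('2')=2, C('3')=4
L[0]='2': occ=0, LF[0]=C('2')+0=2+0=2
L[1]='3': occ=0, LF[1]=C('3')+0=4+0=4
L[2]='3': occ=1, LF[2]=C('3')+1=4+1=5
L[3]='0': occ=0, LF[3]=C('0')+0=1+0=1
L[4]='$': occ=0, LF[4]=C('$')+0=0+0=0
L[5]='2': occ=1, LF[5]=C('2')+1=2+1=3

Answer: 2 4 5 1 0 3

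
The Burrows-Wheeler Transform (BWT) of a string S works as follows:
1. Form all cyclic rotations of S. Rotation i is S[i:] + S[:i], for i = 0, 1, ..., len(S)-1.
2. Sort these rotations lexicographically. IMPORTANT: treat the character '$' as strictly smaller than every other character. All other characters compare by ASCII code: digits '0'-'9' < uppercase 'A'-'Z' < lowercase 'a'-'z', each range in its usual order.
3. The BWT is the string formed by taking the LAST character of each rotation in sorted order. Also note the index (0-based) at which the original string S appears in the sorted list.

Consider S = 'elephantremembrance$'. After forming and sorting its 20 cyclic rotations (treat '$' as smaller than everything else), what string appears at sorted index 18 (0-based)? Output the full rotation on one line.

All 20 rotations (rotation i = S[i:]+S[:i]):
  rot[0] = elephantremembrance$
  rot[1] = lephantremembrance$e
  rot[2] = ephantremembrance$el
  rot[3] = phantremembrance$ele
  rot[4] = hantremembrance$elep
  rot[5] = antremembrance$eleph
  rot[6] = ntremembrance$elepha
  rot[7] = tremembrance$elephan
  rot[8] = remembrance$elephant
  rot[9] = emembrance$elephantr
  rot[10] = membrance$elephantre
  rot[11] = embrance$elephantrem
  rot[12] = mbrance$elephantreme
  rot[13] = brance$elephantremem
  rot[14] = rance$elephantrememb
  rot[15] = ance$elephantremembr
  rot[16] = nce$elephantremembra
  rot[17] = ce$elephantremembran
  rot[18] = e$elephantremembranc
  rot[19] = $elephantremembrance
Sorted (with $ < everything):
  sorted[0] = $elephantremembrance
  sorted[1] = ance$elephantremembr
  sorted[2] = antremembrance$eleph
  sorted[3] = brance$elephantremem
  sorted[4] = ce$elephantremembran
  sorted[5] = e$elephantremembranc
  sorted[6] = elephantremembrance$
  sorted[7] = embrance$elephantrem
  sorted[8] = emembrance$elephantr
  sorted[9] = ephantremembrance$el
  sorted[10] = hantremembrance$elep
  sorted[11] = lephantremembrance$e
  sorted[12] = mbrance$elephantreme
  sorted[13] = membrance$elephantre
  sorted[14] = nce$elephantremembra
  sorted[15] = ntremembrance$elepha
  sorted[16] = phantremembrance$ele
  sorted[17] = rance$elephantrememb
  sorted[18] = remembrance$elephant
  sorted[19] = tremembrance$elephan
sorted[18] = remembrance$elephant

Answer: remembrance$elephant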